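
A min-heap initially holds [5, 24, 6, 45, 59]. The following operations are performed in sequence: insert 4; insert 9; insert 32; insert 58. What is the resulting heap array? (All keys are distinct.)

[4, 24, 5, 32, 59, 6, 9, 45, 58]

insert 4:
  append 4 at index 5 → [5, 24, 6, 45, 59, 4]
  4 < parent 6 at index 2, swap → [5, 24, 4, 45, 59, 6]
  4 < parent 5 at index 0, swap → [4, 24, 5, 45, 59, 6]
insert 9:
  append 9 at index 6 → [4, 24, 5, 45, 59, 6, 9] (no swap needed)
insert 32:
  append 32 at index 7 → [4, 24, 5, 45, 59, 6, 9, 32]
  32 < parent 45 at index 3, swap → [4, 24, 5, 32, 59, 6, 9, 45]
insert 58:
  append 58 at index 8 → [4, 24, 5, 32, 59, 6, 9, 45, 58] (no swap needed)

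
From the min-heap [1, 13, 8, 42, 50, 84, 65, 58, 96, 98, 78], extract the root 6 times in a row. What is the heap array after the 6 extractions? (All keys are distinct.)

extract-min #1 returns 1:
  remove root 1; move last element 78 to root → [78, 13, 8, 42, 50, 84, 65, 58, 96, 98]
  78 vs smaller child 8 at index 2, swap → [8, 13, 78, 42, 50, 84, 65, 58, 96, 98]
  78 vs smaller child 65 at index 6, swap → [8, 13, 65, 42, 50, 84, 78, 58, 96, 98]
extract-min #2 returns 8:
  remove root 8; move last element 98 to root → [98, 13, 65, 42, 50, 84, 78, 58, 96]
  98 vs smaller child 13 at index 1, swap → [13, 98, 65, 42, 50, 84, 78, 58, 96]
  98 vs smaller child 42 at index 3, swap → [13, 42, 65, 98, 50, 84, 78, 58, 96]
  98 vs smaller child 58 at index 7, swap → [13, 42, 65, 58, 50, 84, 78, 98, 96]
extract-min #3 returns 13:
  remove root 13; move last element 96 to root → [96, 42, 65, 58, 50, 84, 78, 98]
  96 vs smaller child 42 at index 1, swap → [42, 96, 65, 58, 50, 84, 78, 98]
  96 vs smaller child 50 at index 4, swap → [42, 50, 65, 58, 96, 84, 78, 98]
extract-min #4 returns 42:
  remove root 42; move last element 98 to root → [98, 50, 65, 58, 96, 84, 78]
  98 vs smaller child 50 at index 1, swap → [50, 98, 65, 58, 96, 84, 78]
  98 vs smaller child 58 at index 3, swap → [50, 58, 65, 98, 96, 84, 78]
extract-min #5 returns 50:
  remove root 50; move last element 78 to root → [78, 58, 65, 98, 96, 84]
  78 vs smaller child 58 at index 1, swap → [58, 78, 65, 98, 96, 84]
extract-min #6 returns 58:
  remove root 58; move last element 84 to root → [84, 78, 65, 98, 96]
  84 vs smaller child 65 at index 2, swap → [65, 78, 84, 98, 96]

[65, 78, 84, 98, 96]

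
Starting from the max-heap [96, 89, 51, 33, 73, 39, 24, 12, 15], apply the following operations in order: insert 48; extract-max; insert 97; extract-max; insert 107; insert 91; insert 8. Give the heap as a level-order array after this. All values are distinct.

[107, 91, 51, 33, 89, 39, 24, 12, 15, 48, 73, 8]

insert 48:
  append 48 at index 9 → [96, 89, 51, 33, 73, 39, 24, 12, 15, 48] (no swap needed)
extract-max → returns 96:
  remove root 96; move last element 48 to root → [48, 89, 51, 33, 73, 39, 24, 12, 15]
  48 vs larger child 89 at index 1, swap → [89, 48, 51, 33, 73, 39, 24, 12, 15]
  48 vs larger child 73 at index 4, swap → [89, 73, 51, 33, 48, 39, 24, 12, 15]
insert 97:
  append 97 at index 9 → [89, 73, 51, 33, 48, 39, 24, 12, 15, 97]
  97 > parent 48 at index 4, swap → [89, 73, 51, 33, 97, 39, 24, 12, 15, 48]
  97 > parent 73 at index 1, swap → [89, 97, 51, 33, 73, 39, 24, 12, 15, 48]
  97 > parent 89 at index 0, swap → [97, 89, 51, 33, 73, 39, 24, 12, 15, 48]
extract-max → returns 97:
  remove root 97; move last element 48 to root → [48, 89, 51, 33, 73, 39, 24, 12, 15]
  48 vs larger child 89 at index 1, swap → [89, 48, 51, 33, 73, 39, 24, 12, 15]
  48 vs larger child 73 at index 4, swap → [89, 73, 51, 33, 48, 39, 24, 12, 15]
insert 107:
  append 107 at index 9 → [89, 73, 51, 33, 48, 39, 24, 12, 15, 107]
  107 > parent 48 at index 4, swap → [89, 73, 51, 33, 107, 39, 24, 12, 15, 48]
  107 > parent 73 at index 1, swap → [89, 107, 51, 33, 73, 39, 24, 12, 15, 48]
  107 > parent 89 at index 0, swap → [107, 89, 51, 33, 73, 39, 24, 12, 15, 48]
insert 91:
  append 91 at index 10 → [107, 89, 51, 33, 73, 39, 24, 12, 15, 48, 91]
  91 > parent 73 at index 4, swap → [107, 89, 51, 33, 91, 39, 24, 12, 15, 48, 73]
  91 > parent 89 at index 1, swap → [107, 91, 51, 33, 89, 39, 24, 12, 15, 48, 73]
insert 8:
  append 8 at index 11 → [107, 91, 51, 33, 89, 39, 24, 12, 15, 48, 73, 8] (no swap needed)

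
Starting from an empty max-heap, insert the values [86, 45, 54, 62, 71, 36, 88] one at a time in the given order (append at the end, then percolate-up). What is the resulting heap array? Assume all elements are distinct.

Insert 86:
  append 86 at index 0 → [86] (no swap needed)
Insert 45:
  append 45 at index 1 → [86, 45] (no swap needed)
Insert 54:
  append 54 at index 2 → [86, 45, 54] (no swap needed)
Insert 62:
  append 62 at index 3 → [86, 45, 54, 62]
  62 > parent 45 at index 1, swap → [86, 62, 54, 45]
Insert 71:
  append 71 at index 4 → [86, 62, 54, 45, 71]
  71 > parent 62 at index 1, swap → [86, 71, 54, 45, 62]
Insert 36:
  append 36 at index 5 → [86, 71, 54, 45, 62, 36] (no swap needed)
Insert 88:
  append 88 at index 6 → [86, 71, 54, 45, 62, 36, 88]
  88 > parent 54 at index 2, swap → [86, 71, 88, 45, 62, 36, 54]
  88 > parent 86 at index 0, swap → [88, 71, 86, 45, 62, 36, 54]

[88, 71, 86, 45, 62, 36, 54]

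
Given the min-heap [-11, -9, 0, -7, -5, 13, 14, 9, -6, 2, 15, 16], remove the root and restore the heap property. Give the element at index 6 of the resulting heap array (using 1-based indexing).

remove root -11; move last element 16 to root → [16, -9, 0, -7, -5, 13, 14, 9, -6, 2, 15]
16 vs smaller child -9 at index 2, swap → [-9, 16, 0, -7, -5, 13, 14, 9, -6, 2, 15]
16 vs smaller child -7 at index 4, swap → [-9, -7, 0, 16, -5, 13, 14, 9, -6, 2, 15]
16 vs smaller child -6 at index 9, swap → [-9, -7, 0, -6, -5, 13, 14, 9, 16, 2, 15]
resulting array: [-9, -7, 0, -6, -5, 13, 14, 9, 16, 2, 15]

13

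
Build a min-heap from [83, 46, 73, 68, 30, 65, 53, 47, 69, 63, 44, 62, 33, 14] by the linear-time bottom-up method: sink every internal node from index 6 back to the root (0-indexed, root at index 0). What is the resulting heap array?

[14, 30, 33, 47, 44, 62, 53, 68, 69, 63, 46, 83, 65, 73]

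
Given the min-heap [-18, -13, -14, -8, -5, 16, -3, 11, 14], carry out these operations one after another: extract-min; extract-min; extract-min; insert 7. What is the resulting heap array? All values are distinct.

[-8, -5, -3, 11, 14, 16, 7]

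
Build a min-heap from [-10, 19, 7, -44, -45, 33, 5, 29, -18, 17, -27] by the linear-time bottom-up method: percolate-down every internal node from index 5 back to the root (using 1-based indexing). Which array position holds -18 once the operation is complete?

4

sift down from index 5: already satisfies heap property
sift down from index 4: already satisfies heap property
sift down from index 3:
  7 vs smaller child 5 at index 7, swap → [-10, 19, 5, -44, -45, 33, 7, 29, -18, 17, -27]
sift down from index 2:
  19 vs smaller child -45 at index 5, swap → [-10, -45, 5, -44, 19, 33, 7, 29, -18, 17, -27]
  19 vs smaller child -27 at index 11, swap → [-10, -45, 5, -44, -27, 33, 7, 29, -18, 17, 19]
sift down from index 1:
  -10 vs smaller child -45 at index 2, swap → [-45, -10, 5, -44, -27, 33, 7, 29, -18, 17, 19]
  -10 vs smaller child -44 at index 4, swap → [-45, -44, 5, -10, -27, 33, 7, 29, -18, 17, 19]
  -10 vs smaller child -18 at index 9, swap → [-45, -44, 5, -18, -27, 33, 7, 29, -10, 17, 19]
resulting array: [-45, -44, 5, -18, -27, 33, 7, 29, -10, 17, 19]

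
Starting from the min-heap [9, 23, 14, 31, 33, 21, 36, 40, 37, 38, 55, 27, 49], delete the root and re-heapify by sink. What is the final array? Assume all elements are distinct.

[14, 23, 21, 31, 33, 27, 36, 40, 37, 38, 55, 49]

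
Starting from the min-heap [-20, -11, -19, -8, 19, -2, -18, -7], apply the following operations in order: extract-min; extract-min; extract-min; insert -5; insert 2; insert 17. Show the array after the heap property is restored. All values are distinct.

[-11, -8, -7, -2, 19, -5, 2, 17]

extract-min → returns -20:
  remove root -20; move last element -7 to root → [-7, -11, -19, -8, 19, -2, -18]
  -7 vs smaller child -19 at index 2, swap → [-19, -11, -7, -8, 19, -2, -18]
  -7 vs smaller child -18 at index 6, swap → [-19, -11, -18, -8, 19, -2, -7]
extract-min → returns -19:
  remove root -19; move last element -7 to root → [-7, -11, -18, -8, 19, -2]
  -7 vs smaller child -18 at index 2, swap → [-18, -11, -7, -8, 19, -2]
extract-min → returns -18:
  remove root -18; move last element -2 to root → [-2, -11, -7, -8, 19]
  -2 vs smaller child -11 at index 1, swap → [-11, -2, -7, -8, 19]
  -2 vs smaller child -8 at index 3, swap → [-11, -8, -7, -2, 19]
insert -5:
  append -5 at index 5 → [-11, -8, -7, -2, 19, -5] (no swap needed)
insert 2:
  append 2 at index 6 → [-11, -8, -7, -2, 19, -5, 2] (no swap needed)
insert 17:
  append 17 at index 7 → [-11, -8, -7, -2, 19, -5, 2, 17] (no swap needed)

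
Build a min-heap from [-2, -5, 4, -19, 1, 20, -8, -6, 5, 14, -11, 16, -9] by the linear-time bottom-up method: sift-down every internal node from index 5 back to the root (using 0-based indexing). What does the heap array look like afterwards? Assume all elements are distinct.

[-19, -11, -9, -6, -2, 4, -8, -5, 5, 14, 1, 16, 20]

sift down from index 5:
  20 vs smaller child -9 at index 12, swap → [-2, -5, 4, -19, 1, -9, -8, -6, 5, 14, -11, 16, 20]
sift down from index 4:
  1 vs smaller child -11 at index 10, swap → [-2, -5, 4, -19, -11, -9, -8, -6, 5, 14, 1, 16, 20]
sift down from index 3: already satisfies heap property
sift down from index 2:
  4 vs smaller child -9 at index 5, swap → [-2, -5, -9, -19, -11, 4, -8, -6, 5, 14, 1, 16, 20]
sift down from index 1:
  -5 vs smaller child -19 at index 3, swap → [-2, -19, -9, -5, -11, 4, -8, -6, 5, 14, 1, 16, 20]
  -5 vs smaller child -6 at index 7, swap → [-2, -19, -9, -6, -11, 4, -8, -5, 5, 14, 1, 16, 20]
sift down from index 0:
  -2 vs smaller child -19 at index 1, swap → [-19, -2, -9, -6, -11, 4, -8, -5, 5, 14, 1, 16, 20]
  -2 vs smaller child -11 at index 4, swap → [-19, -11, -9, -6, -2, 4, -8, -5, 5, 14, 1, 16, 20]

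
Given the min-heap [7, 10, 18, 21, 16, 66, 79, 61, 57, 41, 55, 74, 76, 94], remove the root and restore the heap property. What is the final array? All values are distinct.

remove root 7; move last element 94 to root → [94, 10, 18, 21, 16, 66, 79, 61, 57, 41, 55, 74, 76]
94 vs smaller child 10 at index 1, swap → [10, 94, 18, 21, 16, 66, 79, 61, 57, 41, 55, 74, 76]
94 vs smaller child 16 at index 4, swap → [10, 16, 18, 21, 94, 66, 79, 61, 57, 41, 55, 74, 76]
94 vs smaller child 41 at index 9, swap → [10, 16, 18, 21, 41, 66, 79, 61, 57, 94, 55, 74, 76]

[10, 16, 18, 21, 41, 66, 79, 61, 57, 94, 55, 74, 76]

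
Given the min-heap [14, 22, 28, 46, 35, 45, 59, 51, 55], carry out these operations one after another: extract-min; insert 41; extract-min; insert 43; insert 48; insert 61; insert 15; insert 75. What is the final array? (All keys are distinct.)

[15, 35, 28, 41, 48, 45, 59, 51, 43, 55, 61, 46, 75]

extract-min → returns 14:
  remove root 14; move last element 55 to root → [55, 22, 28, 46, 35, 45, 59, 51]
  55 vs smaller child 22 at index 1, swap → [22, 55, 28, 46, 35, 45, 59, 51]
  55 vs smaller child 35 at index 4, swap → [22, 35, 28, 46, 55, 45, 59, 51]
insert 41:
  append 41 at index 8 → [22, 35, 28, 46, 55, 45, 59, 51, 41]
  41 < parent 46 at index 3, swap → [22, 35, 28, 41, 55, 45, 59, 51, 46]
extract-min → returns 22:
  remove root 22; move last element 46 to root → [46, 35, 28, 41, 55, 45, 59, 51]
  46 vs smaller child 28 at index 2, swap → [28, 35, 46, 41, 55, 45, 59, 51]
  46 vs smaller child 45 at index 5, swap → [28, 35, 45, 41, 55, 46, 59, 51]
insert 43:
  append 43 at index 8 → [28, 35, 45, 41, 55, 46, 59, 51, 43] (no swap needed)
insert 48:
  append 48 at index 9 → [28, 35, 45, 41, 55, 46, 59, 51, 43, 48]
  48 < parent 55 at index 4, swap → [28, 35, 45, 41, 48, 46, 59, 51, 43, 55]
insert 61:
  append 61 at index 10 → [28, 35, 45, 41, 48, 46, 59, 51, 43, 55, 61] (no swap needed)
insert 15:
  append 15 at index 11 → [28, 35, 45, 41, 48, 46, 59, 51, 43, 55, 61, 15]
  15 < parent 46 at index 5, swap → [28, 35, 45, 41, 48, 15, 59, 51, 43, 55, 61, 46]
  15 < parent 45 at index 2, swap → [28, 35, 15, 41, 48, 45, 59, 51, 43, 55, 61, 46]
  15 < parent 28 at index 0, swap → [15, 35, 28, 41, 48, 45, 59, 51, 43, 55, 61, 46]
insert 75:
  append 75 at index 12 → [15, 35, 28, 41, 48, 45, 59, 51, 43, 55, 61, 46, 75] (no swap needed)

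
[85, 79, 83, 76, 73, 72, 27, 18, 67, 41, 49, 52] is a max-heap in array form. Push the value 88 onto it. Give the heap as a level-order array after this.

[88, 79, 85, 76, 73, 83, 27, 18, 67, 41, 49, 52, 72]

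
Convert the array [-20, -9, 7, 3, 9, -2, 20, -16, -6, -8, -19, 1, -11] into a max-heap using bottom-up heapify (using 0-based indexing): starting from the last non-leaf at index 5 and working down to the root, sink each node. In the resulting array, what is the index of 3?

sift down from index 5:
  -2 vs larger child 1 at index 11, swap → [-20, -9, 7, 3, 9, 1, 20, -16, -6, -8, -19, -2, -11]
sift down from index 4: already satisfies heap property
sift down from index 3: already satisfies heap property
sift down from index 2:
  7 vs larger child 20 at index 6, swap → [-20, -9, 20, 3, 9, 1, 7, -16, -6, -8, -19, -2, -11]
sift down from index 1:
  -9 vs larger child 9 at index 4, swap → [-20, 9, 20, 3, -9, 1, 7, -16, -6, -8, -19, -2, -11]
  -9 vs larger child -8 at index 9, swap → [-20, 9, 20, 3, -8, 1, 7, -16, -6, -9, -19, -2, -11]
sift down from index 0:
  -20 vs larger child 20 at index 2, swap → [20, 9, -20, 3, -8, 1, 7, -16, -6, -9, -19, -2, -11]
  -20 vs larger child 7 at index 6, swap → [20, 9, 7, 3, -8, 1, -20, -16, -6, -9, -19, -2, -11]
resulting array: [20, 9, 7, 3, -8, 1, -20, -16, -6, -9, -19, -2, -11]

3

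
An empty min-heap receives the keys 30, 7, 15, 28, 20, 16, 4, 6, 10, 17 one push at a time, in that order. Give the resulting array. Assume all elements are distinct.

Insert 30:
  append 30 at index 0 → [30] (no swap needed)
Insert 7:
  append 7 at index 1 → [30, 7]
  7 < parent 30 at index 0, swap → [7, 30]
Insert 15:
  append 15 at index 2 → [7, 30, 15] (no swap needed)
Insert 28:
  append 28 at index 3 → [7, 30, 15, 28]
  28 < parent 30 at index 1, swap → [7, 28, 15, 30]
Insert 20:
  append 20 at index 4 → [7, 28, 15, 30, 20]
  20 < parent 28 at index 1, swap → [7, 20, 15, 30, 28]
Insert 16:
  append 16 at index 5 → [7, 20, 15, 30, 28, 16] (no swap needed)
Insert 4:
  append 4 at index 6 → [7, 20, 15, 30, 28, 16, 4]
  4 < parent 15 at index 2, swap → [7, 20, 4, 30, 28, 16, 15]
  4 < parent 7 at index 0, swap → [4, 20, 7, 30, 28, 16, 15]
Insert 6:
  append 6 at index 7 → [4, 20, 7, 30, 28, 16, 15, 6]
  6 < parent 30 at index 3, swap → [4, 20, 7, 6, 28, 16, 15, 30]
  6 < parent 20 at index 1, swap → [4, 6, 7, 20, 28, 16, 15, 30]
Insert 10:
  append 10 at index 8 → [4, 6, 7, 20, 28, 16, 15, 30, 10]
  10 < parent 20 at index 3, swap → [4, 6, 7, 10, 28, 16, 15, 30, 20]
Insert 17:
  append 17 at index 9 → [4, 6, 7, 10, 28, 16, 15, 30, 20, 17]
  17 < parent 28 at index 4, swap → [4, 6, 7, 10, 17, 16, 15, 30, 20, 28]

[4, 6, 7, 10, 17, 16, 15, 30, 20, 28]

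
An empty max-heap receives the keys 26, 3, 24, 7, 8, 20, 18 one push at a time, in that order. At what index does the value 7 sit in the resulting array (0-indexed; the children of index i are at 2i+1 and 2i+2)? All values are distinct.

4

Insert 26:
  append 26 at index 0 → [26] (no swap needed)
Insert 3:
  append 3 at index 1 → [26, 3] (no swap needed)
Insert 24:
  append 24 at index 2 → [26, 3, 24] (no swap needed)
Insert 7:
  append 7 at index 3 → [26, 3, 24, 7]
  7 > parent 3 at index 1, swap → [26, 7, 24, 3]
Insert 8:
  append 8 at index 4 → [26, 7, 24, 3, 8]
  8 > parent 7 at index 1, swap → [26, 8, 24, 3, 7]
Insert 20:
  append 20 at index 5 → [26, 8, 24, 3, 7, 20] (no swap needed)
Insert 18:
  append 18 at index 6 → [26, 8, 24, 3, 7, 20, 18] (no swap needed)
resulting array: [26, 8, 24, 3, 7, 20, 18]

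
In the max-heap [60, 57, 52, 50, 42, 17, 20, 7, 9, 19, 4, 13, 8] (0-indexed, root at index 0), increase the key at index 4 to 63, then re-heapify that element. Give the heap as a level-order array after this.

set index 4 from 42 to 63 → [60, 57, 52, 50, 63, 17, 20, 7, 9, 19, 4, 13, 8]
63 > parent 57 at index 1, swap → [60, 63, 52, 50, 57, 17, 20, 7, 9, 19, 4, 13, 8]
63 > parent 60 at index 0, swap → [63, 60, 52, 50, 57, 17, 20, 7, 9, 19, 4, 13, 8]

[63, 60, 52, 50, 57, 17, 20, 7, 9, 19, 4, 13, 8]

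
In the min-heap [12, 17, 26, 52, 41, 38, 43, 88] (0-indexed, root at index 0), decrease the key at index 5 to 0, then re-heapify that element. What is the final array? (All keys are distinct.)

[0, 17, 12, 52, 41, 26, 43, 88]

set index 5 from 38 to 0 → [12, 17, 26, 52, 41, 0, 43, 88]
0 < parent 26 at index 2, swap → [12, 17, 0, 52, 41, 26, 43, 88]
0 < parent 12 at index 0, swap → [0, 17, 12, 52, 41, 26, 43, 88]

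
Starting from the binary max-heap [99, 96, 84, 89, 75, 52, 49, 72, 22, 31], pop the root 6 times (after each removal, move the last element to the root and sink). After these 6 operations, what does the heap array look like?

[52, 49, 22, 31]

extract-max #1 returns 99:
  remove root 99; move last element 31 to root → [31, 96, 84, 89, 75, 52, 49, 72, 22]
  31 vs larger child 96 at index 1, swap → [96, 31, 84, 89, 75, 52, 49, 72, 22]
  31 vs larger child 89 at index 3, swap → [96, 89, 84, 31, 75, 52, 49, 72, 22]
  31 vs larger child 72 at index 7, swap → [96, 89, 84, 72, 75, 52, 49, 31, 22]
extract-max #2 returns 96:
  remove root 96; move last element 22 to root → [22, 89, 84, 72, 75, 52, 49, 31]
  22 vs larger child 89 at index 1, swap → [89, 22, 84, 72, 75, 52, 49, 31]
  22 vs larger child 75 at index 4, swap → [89, 75, 84, 72, 22, 52, 49, 31]
extract-max #3 returns 89:
  remove root 89; move last element 31 to root → [31, 75, 84, 72, 22, 52, 49]
  31 vs larger child 84 at index 2, swap → [84, 75, 31, 72, 22, 52, 49]
  31 vs larger child 52 at index 5, swap → [84, 75, 52, 72, 22, 31, 49]
extract-max #4 returns 84:
  remove root 84; move last element 49 to root → [49, 75, 52, 72, 22, 31]
  49 vs larger child 75 at index 1, swap → [75, 49, 52, 72, 22, 31]
  49 vs larger child 72 at index 3, swap → [75, 72, 52, 49, 22, 31]
extract-max #5 returns 75:
  remove root 75; move last element 31 to root → [31, 72, 52, 49, 22]
  31 vs larger child 72 at index 1, swap → [72, 31, 52, 49, 22]
  31 vs larger child 49 at index 3, swap → [72, 49, 52, 31, 22]
extract-max #6 returns 72:
  remove root 72; move last element 22 to root → [22, 49, 52, 31]
  22 vs larger child 52 at index 2, swap → [52, 49, 22, 31]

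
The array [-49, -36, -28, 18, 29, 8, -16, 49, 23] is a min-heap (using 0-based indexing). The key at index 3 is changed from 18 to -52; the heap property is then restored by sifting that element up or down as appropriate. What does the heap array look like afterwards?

set index 3 from 18 to -52 → [-49, -36, -28, -52, 29, 8, -16, 49, 23]
-52 < parent -36 at index 1, swap → [-49, -52, -28, -36, 29, 8, -16, 49, 23]
-52 < parent -49 at index 0, swap → [-52, -49, -28, -36, 29, 8, -16, 49, 23]

[-52, -49, -28, -36, 29, 8, -16, 49, 23]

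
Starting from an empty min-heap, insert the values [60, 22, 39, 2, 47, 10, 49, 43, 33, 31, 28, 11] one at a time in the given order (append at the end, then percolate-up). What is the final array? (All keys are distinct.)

[2, 22, 10, 33, 28, 11, 49, 60, 43, 47, 31, 39]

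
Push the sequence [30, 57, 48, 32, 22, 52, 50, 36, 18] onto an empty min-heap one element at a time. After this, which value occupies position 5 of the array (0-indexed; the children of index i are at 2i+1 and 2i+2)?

Insert 30:
  append 30 at index 0 → [30] (no swap needed)
Insert 57:
  append 57 at index 1 → [30, 57] (no swap needed)
Insert 48:
  append 48 at index 2 → [30, 57, 48] (no swap needed)
Insert 32:
  append 32 at index 3 → [30, 57, 48, 32]
  32 < parent 57 at index 1, swap → [30, 32, 48, 57]
Insert 22:
  append 22 at index 4 → [30, 32, 48, 57, 22]
  22 < parent 32 at index 1, swap → [30, 22, 48, 57, 32]
  22 < parent 30 at index 0, swap → [22, 30, 48, 57, 32]
Insert 52:
  append 52 at index 5 → [22, 30, 48, 57, 32, 52] (no swap needed)
Insert 50:
  append 50 at index 6 → [22, 30, 48, 57, 32, 52, 50] (no swap needed)
Insert 36:
  append 36 at index 7 → [22, 30, 48, 57, 32, 52, 50, 36]
  36 < parent 57 at index 3, swap → [22, 30, 48, 36, 32, 52, 50, 57]
Insert 18:
  append 18 at index 8 → [22, 30, 48, 36, 32, 52, 50, 57, 18]
  18 < parent 36 at index 3, swap → [22, 30, 48, 18, 32, 52, 50, 57, 36]
  18 < parent 30 at index 1, swap → [22, 18, 48, 30, 32, 52, 50, 57, 36]
  18 < parent 22 at index 0, swap → [18, 22, 48, 30, 32, 52, 50, 57, 36]
resulting array: [18, 22, 48, 30, 32, 52, 50, 57, 36]

52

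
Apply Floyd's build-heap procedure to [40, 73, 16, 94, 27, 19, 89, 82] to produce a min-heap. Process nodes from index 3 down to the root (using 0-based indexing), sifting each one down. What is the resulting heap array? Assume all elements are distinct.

[16, 27, 19, 82, 73, 40, 89, 94]

sift down from index 3:
  94 vs only child 82 at index 7, swap → [40, 73, 16, 82, 27, 19, 89, 94]
sift down from index 2: already satisfies heap property
sift down from index 1:
  73 vs smaller child 27 at index 4, swap → [40, 27, 16, 82, 73, 19, 89, 94]
sift down from index 0:
  40 vs smaller child 16 at index 2, swap → [16, 27, 40, 82, 73, 19, 89, 94]
  40 vs smaller child 19 at index 5, swap → [16, 27, 19, 82, 73, 40, 89, 94]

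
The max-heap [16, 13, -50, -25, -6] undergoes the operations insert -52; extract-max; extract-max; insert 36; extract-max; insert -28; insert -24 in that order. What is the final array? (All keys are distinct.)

[-6, -25, -24, -52, -28, -50]

insert -52:
  append -52 at index 5 → [16, 13, -50, -25, -6, -52] (no swap needed)
extract-max → returns 16:
  remove root 16; move last element -52 to root → [-52, 13, -50, -25, -6]
  -52 vs larger child 13 at index 1, swap → [13, -52, -50, -25, -6]
  -52 vs larger child -6 at index 4, swap → [13, -6, -50, -25, -52]
extract-max → returns 13:
  remove root 13; move last element -52 to root → [-52, -6, -50, -25]
  -52 vs larger child -6 at index 1, swap → [-6, -52, -50, -25]
  -52 vs only child -25 at index 3, swap → [-6, -25, -50, -52]
insert 36:
  append 36 at index 4 → [-6, -25, -50, -52, 36]
  36 > parent -25 at index 1, swap → [-6, 36, -50, -52, -25]
  36 > parent -6 at index 0, swap → [36, -6, -50, -52, -25]
extract-max → returns 36:
  remove root 36; move last element -25 to root → [-25, -6, -50, -52]
  -25 vs larger child -6 at index 1, swap → [-6, -25, -50, -52]
insert -28:
  append -28 at index 4 → [-6, -25, -50, -52, -28] (no swap needed)
insert -24:
  append -24 at index 5 → [-6, -25, -50, -52, -28, -24]
  -24 > parent -50 at index 2, swap → [-6, -25, -24, -52, -28, -50]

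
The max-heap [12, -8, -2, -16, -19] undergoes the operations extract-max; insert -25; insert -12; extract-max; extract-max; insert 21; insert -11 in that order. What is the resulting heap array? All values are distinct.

extract-max → returns 12:
  remove root 12; move last element -19 to root → [-19, -8, -2, -16]
  -19 vs larger child -2 at index 2, swap → [-2, -8, -19, -16]
insert -25:
  append -25 at index 4 → [-2, -8, -19, -16, -25] (no swap needed)
insert -12:
  append -12 at index 5 → [-2, -8, -19, -16, -25, -12]
  -12 > parent -19 at index 2, swap → [-2, -8, -12, -16, -25, -19]
extract-max → returns -2:
  remove root -2; move last element -19 to root → [-19, -8, -12, -16, -25]
  -19 vs larger child -8 at index 1, swap → [-8, -19, -12, -16, -25]
  -19 vs larger child -16 at index 3, swap → [-8, -16, -12, -19, -25]
extract-max → returns -8:
  remove root -8; move last element -25 to root → [-25, -16, -12, -19]
  -25 vs larger child -12 at index 2, swap → [-12, -16, -25, -19]
insert 21:
  append 21 at index 4 → [-12, -16, -25, -19, 21]
  21 > parent -16 at index 1, swap → [-12, 21, -25, -19, -16]
  21 > parent -12 at index 0, swap → [21, -12, -25, -19, -16]
insert -11:
  append -11 at index 5 → [21, -12, -25, -19, -16, -11]
  -11 > parent -25 at index 2, swap → [21, -12, -11, -19, -16, -25]

[21, -12, -11, -19, -16, -25]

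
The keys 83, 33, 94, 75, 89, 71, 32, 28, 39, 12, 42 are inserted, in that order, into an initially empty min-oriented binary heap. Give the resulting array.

[12, 28, 33, 39, 32, 94, 71, 83, 75, 89, 42]

Insert 83:
  append 83 at index 0 → [83] (no swap needed)
Insert 33:
  append 33 at index 1 → [83, 33]
  33 < parent 83 at index 0, swap → [33, 83]
Insert 94:
  append 94 at index 2 → [33, 83, 94] (no swap needed)
Insert 75:
  append 75 at index 3 → [33, 83, 94, 75]
  75 < parent 83 at index 1, swap → [33, 75, 94, 83]
Insert 89:
  append 89 at index 4 → [33, 75, 94, 83, 89] (no swap needed)
Insert 71:
  append 71 at index 5 → [33, 75, 94, 83, 89, 71]
  71 < parent 94 at index 2, swap → [33, 75, 71, 83, 89, 94]
Insert 32:
  append 32 at index 6 → [33, 75, 71, 83, 89, 94, 32]
  32 < parent 71 at index 2, swap → [33, 75, 32, 83, 89, 94, 71]
  32 < parent 33 at index 0, swap → [32, 75, 33, 83, 89, 94, 71]
Insert 28:
  append 28 at index 7 → [32, 75, 33, 83, 89, 94, 71, 28]
  28 < parent 83 at index 3, swap → [32, 75, 33, 28, 89, 94, 71, 83]
  28 < parent 75 at index 1, swap → [32, 28, 33, 75, 89, 94, 71, 83]
  28 < parent 32 at index 0, swap → [28, 32, 33, 75, 89, 94, 71, 83]
Insert 39:
  append 39 at index 8 → [28, 32, 33, 75, 89, 94, 71, 83, 39]
  39 < parent 75 at index 3, swap → [28, 32, 33, 39, 89, 94, 71, 83, 75]
Insert 12:
  append 12 at index 9 → [28, 32, 33, 39, 89, 94, 71, 83, 75, 12]
  12 < parent 89 at index 4, swap → [28, 32, 33, 39, 12, 94, 71, 83, 75, 89]
  12 < parent 32 at index 1, swap → [28, 12, 33, 39, 32, 94, 71, 83, 75, 89]
  12 < parent 28 at index 0, swap → [12, 28, 33, 39, 32, 94, 71, 83, 75, 89]
Insert 42:
  append 42 at index 10 → [12, 28, 33, 39, 32, 94, 71, 83, 75, 89, 42] (no swap needed)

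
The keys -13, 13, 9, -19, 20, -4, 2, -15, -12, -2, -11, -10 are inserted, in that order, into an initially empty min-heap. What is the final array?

[-19, -15, -10, -13, -11, -4, 2, 13, -12, 20, -2, 9]

Insert -13:
  append -13 at index 0 → [-13] (no swap needed)
Insert 13:
  append 13 at index 1 → [-13, 13] (no swap needed)
Insert 9:
  append 9 at index 2 → [-13, 13, 9] (no swap needed)
Insert -19:
  append -19 at index 3 → [-13, 13, 9, -19]
  -19 < parent 13 at index 1, swap → [-13, -19, 9, 13]
  -19 < parent -13 at index 0, swap → [-19, -13, 9, 13]
Insert 20:
  append 20 at index 4 → [-19, -13, 9, 13, 20] (no swap needed)
Insert -4:
  append -4 at index 5 → [-19, -13, 9, 13, 20, -4]
  -4 < parent 9 at index 2, swap → [-19, -13, -4, 13, 20, 9]
Insert 2:
  append 2 at index 6 → [-19, -13, -4, 13, 20, 9, 2] (no swap needed)
Insert -15:
  append -15 at index 7 → [-19, -13, -4, 13, 20, 9, 2, -15]
  -15 < parent 13 at index 3, swap → [-19, -13, -4, -15, 20, 9, 2, 13]
  -15 < parent -13 at index 1, swap → [-19, -15, -4, -13, 20, 9, 2, 13]
Insert -12:
  append -12 at index 8 → [-19, -15, -4, -13, 20, 9, 2, 13, -12] (no swap needed)
Insert -2:
  append -2 at index 9 → [-19, -15, -4, -13, 20, 9, 2, 13, -12, -2]
  -2 < parent 20 at index 4, swap → [-19, -15, -4, -13, -2, 9, 2, 13, -12, 20]
Insert -11:
  append -11 at index 10 → [-19, -15, -4, -13, -2, 9, 2, 13, -12, 20, -11]
  -11 < parent -2 at index 4, swap → [-19, -15, -4, -13, -11, 9, 2, 13, -12, 20, -2]
Insert -10:
  append -10 at index 11 → [-19, -15, -4, -13, -11, 9, 2, 13, -12, 20, -2, -10]
  -10 < parent 9 at index 5, swap → [-19, -15, -4, -13, -11, -10, 2, 13, -12, 20, -2, 9]
  -10 < parent -4 at index 2, swap → [-19, -15, -10, -13, -11, -4, 2, 13, -12, 20, -2, 9]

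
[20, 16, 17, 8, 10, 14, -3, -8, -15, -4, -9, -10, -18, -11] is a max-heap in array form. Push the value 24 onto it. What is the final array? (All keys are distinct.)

append 24 at index 14 → [20, 16, 17, 8, 10, 14, -3, -8, -15, -4, -9, -10, -18, -11, 24]
24 > parent -3 at index 6, swap → [20, 16, 17, 8, 10, 14, 24, -8, -15, -4, -9, -10, -18, -11, -3]
24 > parent 17 at index 2, swap → [20, 16, 24, 8, 10, 14, 17, -8, -15, -4, -9, -10, -18, -11, -3]
24 > parent 20 at index 0, swap → [24, 16, 20, 8, 10, 14, 17, -8, -15, -4, -9, -10, -18, -11, -3]

[24, 16, 20, 8, 10, 14, 17, -8, -15, -4, -9, -10, -18, -11, -3]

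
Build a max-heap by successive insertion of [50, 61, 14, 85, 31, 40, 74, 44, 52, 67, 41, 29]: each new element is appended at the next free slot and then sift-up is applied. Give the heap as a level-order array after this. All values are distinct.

[85, 67, 74, 52, 61, 29, 40, 44, 50, 31, 41, 14]

Insert 50:
  append 50 at index 0 → [50] (no swap needed)
Insert 61:
  append 61 at index 1 → [50, 61]
  61 > parent 50 at index 0, swap → [61, 50]
Insert 14:
  append 14 at index 2 → [61, 50, 14] (no swap needed)
Insert 85:
  append 85 at index 3 → [61, 50, 14, 85]
  85 > parent 50 at index 1, swap → [61, 85, 14, 50]
  85 > parent 61 at index 0, swap → [85, 61, 14, 50]
Insert 31:
  append 31 at index 4 → [85, 61, 14, 50, 31] (no swap needed)
Insert 40:
  append 40 at index 5 → [85, 61, 14, 50, 31, 40]
  40 > parent 14 at index 2, swap → [85, 61, 40, 50, 31, 14]
Insert 74:
  append 74 at index 6 → [85, 61, 40, 50, 31, 14, 74]
  74 > parent 40 at index 2, swap → [85, 61, 74, 50, 31, 14, 40]
Insert 44:
  append 44 at index 7 → [85, 61, 74, 50, 31, 14, 40, 44] (no swap needed)
Insert 52:
  append 52 at index 8 → [85, 61, 74, 50, 31, 14, 40, 44, 52]
  52 > parent 50 at index 3, swap → [85, 61, 74, 52, 31, 14, 40, 44, 50]
Insert 67:
  append 67 at index 9 → [85, 61, 74, 52, 31, 14, 40, 44, 50, 67]
  67 > parent 31 at index 4, swap → [85, 61, 74, 52, 67, 14, 40, 44, 50, 31]
  67 > parent 61 at index 1, swap → [85, 67, 74, 52, 61, 14, 40, 44, 50, 31]
Insert 41:
  append 41 at index 10 → [85, 67, 74, 52, 61, 14, 40, 44, 50, 31, 41] (no swap needed)
Insert 29:
  append 29 at index 11 → [85, 67, 74, 52, 61, 14, 40, 44, 50, 31, 41, 29]
  29 > parent 14 at index 5, swap → [85, 67, 74, 52, 61, 29, 40, 44, 50, 31, 41, 14]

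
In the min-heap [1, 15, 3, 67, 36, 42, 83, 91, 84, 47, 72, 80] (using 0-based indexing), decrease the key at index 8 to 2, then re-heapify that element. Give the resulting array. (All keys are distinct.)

[1, 2, 3, 15, 36, 42, 83, 91, 67, 47, 72, 80]

set index 8 from 84 to 2 → [1, 15, 3, 67, 36, 42, 83, 91, 2, 47, 72, 80]
2 < parent 67 at index 3, swap → [1, 15, 3, 2, 36, 42, 83, 91, 67, 47, 72, 80]
2 < parent 15 at index 1, swap → [1, 2, 3, 15, 36, 42, 83, 91, 67, 47, 72, 80]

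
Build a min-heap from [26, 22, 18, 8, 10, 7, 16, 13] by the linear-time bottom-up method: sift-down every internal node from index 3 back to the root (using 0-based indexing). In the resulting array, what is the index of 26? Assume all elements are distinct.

sift down from index 3: already satisfies heap property
sift down from index 2:
  18 vs smaller child 7 at index 5, swap → [26, 22, 7, 8, 10, 18, 16, 13]
sift down from index 1:
  22 vs smaller child 8 at index 3, swap → [26, 8, 7, 22, 10, 18, 16, 13]
  22 vs only child 13 at index 7, swap → [26, 8, 7, 13, 10, 18, 16, 22]
sift down from index 0:
  26 vs smaller child 7 at index 2, swap → [7, 8, 26, 13, 10, 18, 16, 22]
  26 vs smaller child 16 at index 6, swap → [7, 8, 16, 13, 10, 18, 26, 22]
resulting array: [7, 8, 16, 13, 10, 18, 26, 22]

6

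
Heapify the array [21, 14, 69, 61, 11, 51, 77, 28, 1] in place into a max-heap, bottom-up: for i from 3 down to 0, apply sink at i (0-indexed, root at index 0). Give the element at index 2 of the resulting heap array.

69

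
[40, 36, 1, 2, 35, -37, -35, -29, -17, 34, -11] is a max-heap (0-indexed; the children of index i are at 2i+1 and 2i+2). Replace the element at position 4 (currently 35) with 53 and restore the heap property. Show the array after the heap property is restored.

set index 4 from 35 to 53 → [40, 36, 1, 2, 53, -37, -35, -29, -17, 34, -11]
53 > parent 36 at index 1, swap → [40, 53, 1, 2, 36, -37, -35, -29, -17, 34, -11]
53 > parent 40 at index 0, swap → [53, 40, 1, 2, 36, -37, -35, -29, -17, 34, -11]

[53, 40, 1, 2, 36, -37, -35, -29, -17, 34, -11]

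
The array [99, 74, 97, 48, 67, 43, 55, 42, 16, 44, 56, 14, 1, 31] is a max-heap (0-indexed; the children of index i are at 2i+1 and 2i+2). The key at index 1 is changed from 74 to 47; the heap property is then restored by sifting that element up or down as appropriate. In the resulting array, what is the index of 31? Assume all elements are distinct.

13

set index 1 from 74 to 47 → [99, 47, 97, 48, 67, 43, 55, 42, 16, 44, 56, 14, 1, 31]
47 vs larger child 67 at index 4, swap → [99, 67, 97, 48, 47, 43, 55, 42, 16, 44, 56, 14, 1, 31]
47 vs larger child 56 at index 10, swap → [99, 67, 97, 48, 56, 43, 55, 42, 16, 44, 47, 14, 1, 31]
resulting array: [99, 67, 97, 48, 56, 43, 55, 42, 16, 44, 47, 14, 1, 31]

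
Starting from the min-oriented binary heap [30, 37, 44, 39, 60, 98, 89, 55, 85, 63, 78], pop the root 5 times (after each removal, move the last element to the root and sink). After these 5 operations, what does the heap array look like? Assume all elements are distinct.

[60, 63, 85, 89, 78, 98]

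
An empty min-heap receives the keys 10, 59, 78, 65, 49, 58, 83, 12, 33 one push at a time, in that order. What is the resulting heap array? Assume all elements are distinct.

[10, 12, 58, 33, 59, 78, 83, 65, 49]

Insert 10:
  append 10 at index 0 → [10] (no swap needed)
Insert 59:
  append 59 at index 1 → [10, 59] (no swap needed)
Insert 78:
  append 78 at index 2 → [10, 59, 78] (no swap needed)
Insert 65:
  append 65 at index 3 → [10, 59, 78, 65] (no swap needed)
Insert 49:
  append 49 at index 4 → [10, 59, 78, 65, 49]
  49 < parent 59 at index 1, swap → [10, 49, 78, 65, 59]
Insert 58:
  append 58 at index 5 → [10, 49, 78, 65, 59, 58]
  58 < parent 78 at index 2, swap → [10, 49, 58, 65, 59, 78]
Insert 83:
  append 83 at index 6 → [10, 49, 58, 65, 59, 78, 83] (no swap needed)
Insert 12:
  append 12 at index 7 → [10, 49, 58, 65, 59, 78, 83, 12]
  12 < parent 65 at index 3, swap → [10, 49, 58, 12, 59, 78, 83, 65]
  12 < parent 49 at index 1, swap → [10, 12, 58, 49, 59, 78, 83, 65]
Insert 33:
  append 33 at index 8 → [10, 12, 58, 49, 59, 78, 83, 65, 33]
  33 < parent 49 at index 3, swap → [10, 12, 58, 33, 59, 78, 83, 65, 49]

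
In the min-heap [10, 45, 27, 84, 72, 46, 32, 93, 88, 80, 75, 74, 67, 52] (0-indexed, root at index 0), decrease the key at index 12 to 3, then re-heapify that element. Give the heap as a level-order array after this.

set index 12 from 67 to 3 → [10, 45, 27, 84, 72, 46, 32, 93, 88, 80, 75, 74, 3, 52]
3 < parent 46 at index 5, swap → [10, 45, 27, 84, 72, 3, 32, 93, 88, 80, 75, 74, 46, 52]
3 < parent 27 at index 2, swap → [10, 45, 3, 84, 72, 27, 32, 93, 88, 80, 75, 74, 46, 52]
3 < parent 10 at index 0, swap → [3, 45, 10, 84, 72, 27, 32, 93, 88, 80, 75, 74, 46, 52]

[3, 45, 10, 84, 72, 27, 32, 93, 88, 80, 75, 74, 46, 52]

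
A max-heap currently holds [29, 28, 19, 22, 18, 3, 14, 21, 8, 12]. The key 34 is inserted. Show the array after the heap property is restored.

append 34 at index 10 → [29, 28, 19, 22, 18, 3, 14, 21, 8, 12, 34]
34 > parent 18 at index 4, swap → [29, 28, 19, 22, 34, 3, 14, 21, 8, 12, 18]
34 > parent 28 at index 1, swap → [29, 34, 19, 22, 28, 3, 14, 21, 8, 12, 18]
34 > parent 29 at index 0, swap → [34, 29, 19, 22, 28, 3, 14, 21, 8, 12, 18]

[34, 29, 19, 22, 28, 3, 14, 21, 8, 12, 18]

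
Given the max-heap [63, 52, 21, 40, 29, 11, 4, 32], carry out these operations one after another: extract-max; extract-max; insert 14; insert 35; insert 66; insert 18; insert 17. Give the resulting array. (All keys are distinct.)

[66, 40, 21, 35, 29, 11, 14, 4, 32, 18, 17]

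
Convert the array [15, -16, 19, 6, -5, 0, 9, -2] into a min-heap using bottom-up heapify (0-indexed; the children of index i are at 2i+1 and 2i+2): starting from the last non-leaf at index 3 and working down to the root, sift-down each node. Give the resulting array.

[-16, -5, 0, -2, 15, 19, 9, 6]

sift down from index 3:
  6 vs only child -2 at index 7, swap → [15, -16, 19, -2, -5, 0, 9, 6]
sift down from index 2:
  19 vs smaller child 0 at index 5, swap → [15, -16, 0, -2, -5, 19, 9, 6]
sift down from index 1: already satisfies heap property
sift down from index 0:
  15 vs smaller child -16 at index 1, swap → [-16, 15, 0, -2, -5, 19, 9, 6]
  15 vs smaller child -5 at index 4, swap → [-16, -5, 0, -2, 15, 19, 9, 6]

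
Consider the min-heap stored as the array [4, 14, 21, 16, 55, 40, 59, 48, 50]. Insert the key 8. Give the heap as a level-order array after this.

append 8 at index 9 → [4, 14, 21, 16, 55, 40, 59, 48, 50, 8]
8 < parent 55 at index 4, swap → [4, 14, 21, 16, 8, 40, 59, 48, 50, 55]
8 < parent 14 at index 1, swap → [4, 8, 21, 16, 14, 40, 59, 48, 50, 55]

[4, 8, 21, 16, 14, 40, 59, 48, 50, 55]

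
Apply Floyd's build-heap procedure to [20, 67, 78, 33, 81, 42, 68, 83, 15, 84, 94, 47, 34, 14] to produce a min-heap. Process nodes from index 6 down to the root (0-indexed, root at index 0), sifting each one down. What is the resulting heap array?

[14, 15, 20, 33, 81, 34, 68, 83, 67, 84, 94, 47, 42, 78]

sift down from index 6:
  68 vs only child 14 at index 13, swap → [20, 67, 78, 33, 81, 42, 14, 83, 15, 84, 94, 47, 34, 68]
sift down from index 5:
  42 vs smaller child 34 at index 12, swap → [20, 67, 78, 33, 81, 34, 14, 83, 15, 84, 94, 47, 42, 68]
sift down from index 4: already satisfies heap property
sift down from index 3:
  33 vs smaller child 15 at index 8, swap → [20, 67, 78, 15, 81, 34, 14, 83, 33, 84, 94, 47, 42, 68]
sift down from index 2:
  78 vs smaller child 14 at index 6, swap → [20, 67, 14, 15, 81, 34, 78, 83, 33, 84, 94, 47, 42, 68]
  78 vs only child 68 at index 13, swap → [20, 67, 14, 15, 81, 34, 68, 83, 33, 84, 94, 47, 42, 78]
sift down from index 1:
  67 vs smaller child 15 at index 3, swap → [20, 15, 14, 67, 81, 34, 68, 83, 33, 84, 94, 47, 42, 78]
  67 vs smaller child 33 at index 8, swap → [20, 15, 14, 33, 81, 34, 68, 83, 67, 84, 94, 47, 42, 78]
sift down from index 0:
  20 vs smaller child 14 at index 2, swap → [14, 15, 20, 33, 81, 34, 68, 83, 67, 84, 94, 47, 42, 78]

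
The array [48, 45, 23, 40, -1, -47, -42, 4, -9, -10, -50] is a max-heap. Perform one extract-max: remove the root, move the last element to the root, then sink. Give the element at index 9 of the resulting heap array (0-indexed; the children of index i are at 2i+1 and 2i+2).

remove root 48; move last element -50 to root → [-50, 45, 23, 40, -1, -47, -42, 4, -9, -10]
-50 vs larger child 45 at index 1, swap → [45, -50, 23, 40, -1, -47, -42, 4, -9, -10]
-50 vs larger child 40 at index 3, swap → [45, 40, 23, -50, -1, -47, -42, 4, -9, -10]
-50 vs larger child 4 at index 7, swap → [45, 40, 23, 4, -1, -47, -42, -50, -9, -10]
resulting array: [45, 40, 23, 4, -1, -47, -42, -50, -9, -10]

-10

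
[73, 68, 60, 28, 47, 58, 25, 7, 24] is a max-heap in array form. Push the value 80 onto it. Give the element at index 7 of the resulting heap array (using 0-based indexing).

append 80 at index 9 → [73, 68, 60, 28, 47, 58, 25, 7, 24, 80]
80 > parent 47 at index 4, swap → [73, 68, 60, 28, 80, 58, 25, 7, 24, 47]
80 > parent 68 at index 1, swap → [73, 80, 60, 28, 68, 58, 25, 7, 24, 47]
80 > parent 73 at index 0, swap → [80, 73, 60, 28, 68, 58, 25, 7, 24, 47]
resulting array: [80, 73, 60, 28, 68, 58, 25, 7, 24, 47]

7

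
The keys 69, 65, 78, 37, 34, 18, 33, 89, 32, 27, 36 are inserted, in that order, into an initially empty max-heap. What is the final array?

Insert 69:
  append 69 at index 0 → [69] (no swap needed)
Insert 65:
  append 65 at index 1 → [69, 65] (no swap needed)
Insert 78:
  append 78 at index 2 → [69, 65, 78]
  78 > parent 69 at index 0, swap → [78, 65, 69]
Insert 37:
  append 37 at index 3 → [78, 65, 69, 37] (no swap needed)
Insert 34:
  append 34 at index 4 → [78, 65, 69, 37, 34] (no swap needed)
Insert 18:
  append 18 at index 5 → [78, 65, 69, 37, 34, 18] (no swap needed)
Insert 33:
  append 33 at index 6 → [78, 65, 69, 37, 34, 18, 33] (no swap needed)
Insert 89:
  append 89 at index 7 → [78, 65, 69, 37, 34, 18, 33, 89]
  89 > parent 37 at index 3, swap → [78, 65, 69, 89, 34, 18, 33, 37]
  89 > parent 65 at index 1, swap → [78, 89, 69, 65, 34, 18, 33, 37]
  89 > parent 78 at index 0, swap → [89, 78, 69, 65, 34, 18, 33, 37]
Insert 32:
  append 32 at index 8 → [89, 78, 69, 65, 34, 18, 33, 37, 32] (no swap needed)
Insert 27:
  append 27 at index 9 → [89, 78, 69, 65, 34, 18, 33, 37, 32, 27] (no swap needed)
Insert 36:
  append 36 at index 10 → [89, 78, 69, 65, 34, 18, 33, 37, 32, 27, 36]
  36 > parent 34 at index 4, swap → [89, 78, 69, 65, 36, 18, 33, 37, 32, 27, 34]

[89, 78, 69, 65, 36, 18, 33, 37, 32, 27, 34]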